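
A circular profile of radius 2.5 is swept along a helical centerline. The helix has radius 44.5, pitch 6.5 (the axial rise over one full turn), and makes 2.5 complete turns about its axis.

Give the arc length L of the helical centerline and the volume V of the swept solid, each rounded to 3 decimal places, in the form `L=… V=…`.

L=699.193 V=13728.627

2πR = 2π·44.5 = 279.601746
per-turn = √(279.601746² + 6.5²) = √(78177.1365 + 42.25) = √78219.3865 = 279.677290
L = 2.5 × 279.677290 = 699.193225
V = π·2.5² × L = 19.634954 × 699.193225 = 13728.626862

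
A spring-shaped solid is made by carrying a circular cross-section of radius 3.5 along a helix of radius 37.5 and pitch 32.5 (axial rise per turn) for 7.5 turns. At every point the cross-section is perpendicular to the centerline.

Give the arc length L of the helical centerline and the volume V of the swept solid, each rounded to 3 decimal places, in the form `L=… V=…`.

L=1783.877 V=68651.648

2πR = 2π·37.5 = 235.619449
per-turn = √(235.619449² + 32.5²) = √(55516.5248 + 1056.25) = √56572.7748 = 237.850320
L = 7.5 × 237.850320 = 1783.877401
V = π·3.5² × L = 38.484510 × 1783.877401 = 68651.647670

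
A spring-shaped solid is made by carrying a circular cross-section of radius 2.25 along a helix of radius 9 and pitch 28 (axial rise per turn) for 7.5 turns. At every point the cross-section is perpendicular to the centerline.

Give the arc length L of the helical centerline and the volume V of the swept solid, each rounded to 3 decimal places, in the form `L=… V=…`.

2πR = 2π·9 = 56.548668
per-turn = √(56.548668² + 28²) = √(3197.7518 + 784) = √3981.7518 = 63.101124
L = 7.5 × 63.101124 = 473.258429
V = π·2.25² × L = 15.904313 × 473.258429 = 7526.850087

L=473.258 V=7526.850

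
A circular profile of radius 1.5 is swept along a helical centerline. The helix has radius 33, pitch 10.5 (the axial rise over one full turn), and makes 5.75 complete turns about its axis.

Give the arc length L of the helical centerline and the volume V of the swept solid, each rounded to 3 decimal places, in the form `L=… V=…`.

2πR = 2π·33 = 207.345115
per-turn = √(207.345115² + 10.5²) = √(42991.9968 + 110.25) = √43102.2468 = 207.610806
L = 5.75 × 207.610806 = 1193.762135
V = π·1.5² × L = 7.068583 × 1193.762135 = 8438.207292

L=1193.762 V=8438.207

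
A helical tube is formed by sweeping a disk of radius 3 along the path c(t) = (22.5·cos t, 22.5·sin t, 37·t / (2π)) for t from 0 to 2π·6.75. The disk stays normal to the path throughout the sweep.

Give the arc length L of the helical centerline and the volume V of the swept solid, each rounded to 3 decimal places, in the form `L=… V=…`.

2πR = 2π·22.5 = 141.371669
per-turn = √(141.371669² + 37²) = √(19985.9489 + 1369) = √21354.9489 = 146.133326
L = 6.75 × 146.133326 = 986.399949
V = π·3² × L = 28.274334 × 986.399949 = 27889.801506

L=986.400 V=27889.802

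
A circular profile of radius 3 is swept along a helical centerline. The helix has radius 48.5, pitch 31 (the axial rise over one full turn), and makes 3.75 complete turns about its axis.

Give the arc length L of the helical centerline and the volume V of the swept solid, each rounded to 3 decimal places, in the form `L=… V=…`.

L=1148.652 V=32477.371

2πR = 2π·48.5 = 304.734487
per-turn = √(304.734487² + 31²) = √(92863.1078 + 961) = √93824.1078 = 306.307211
L = 3.75 × 306.307211 = 1148.652043
V = π·3² × L = 28.274334 × 1148.652043 = 32477.371381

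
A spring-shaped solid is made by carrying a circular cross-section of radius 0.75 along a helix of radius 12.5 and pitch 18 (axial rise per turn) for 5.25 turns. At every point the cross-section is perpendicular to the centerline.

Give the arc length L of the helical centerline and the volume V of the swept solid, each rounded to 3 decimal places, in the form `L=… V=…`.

L=423.024 V=747.546

2πR = 2π·12.5 = 78.539816
per-turn = √(78.539816² + 18²) = √(6168.5028 + 324) = √6492.5028 = 80.576068
L = 5.25 × 80.576068 = 423.024358
V = π·0.75² × L = 1.767146 × 423.024358 = 747.545745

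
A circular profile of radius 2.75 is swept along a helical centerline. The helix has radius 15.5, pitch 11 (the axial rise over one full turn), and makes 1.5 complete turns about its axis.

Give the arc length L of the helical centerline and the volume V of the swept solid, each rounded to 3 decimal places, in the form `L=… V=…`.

2πR = 2π·15.5 = 97.389372
per-turn = √(97.389372² + 11²) = √(9484.6898 + 121) = √9605.6898 = 98.008621
L = 1.5 × 98.008621 = 147.012932
V = π·2.75² × L = 23.758294 × 147.012932 = 3492.776521

L=147.013 V=3492.777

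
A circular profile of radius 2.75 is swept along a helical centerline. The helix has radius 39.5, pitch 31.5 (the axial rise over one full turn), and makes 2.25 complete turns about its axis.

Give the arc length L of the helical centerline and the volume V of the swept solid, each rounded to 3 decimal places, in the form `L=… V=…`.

L=562.898 V=13373.494

2πR = 2π·39.5 = 248.185820
per-turn = √(248.185820² + 31.5²) = √(61596.2011 + 992.25) = √62588.4511 = 250.176840
L = 2.25 × 250.176840 = 562.897889
V = π·2.75² × L = 23.758294 × 562.897889 = 13373.493790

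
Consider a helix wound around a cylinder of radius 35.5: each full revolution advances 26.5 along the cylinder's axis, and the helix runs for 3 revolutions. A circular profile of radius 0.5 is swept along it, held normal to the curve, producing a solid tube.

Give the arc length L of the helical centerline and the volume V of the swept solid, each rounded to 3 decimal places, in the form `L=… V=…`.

2πR = 2π·35.5 = 223.053078
per-turn = √(223.053078² + 26.5²) = √(49752.6758 + 702.25) = √50454.9258 = 224.621739
L = 3 × 224.621739 = 673.865218
V = π·0.5² × L = 0.785398 × 673.865218 = 529.252505

L=673.865 V=529.253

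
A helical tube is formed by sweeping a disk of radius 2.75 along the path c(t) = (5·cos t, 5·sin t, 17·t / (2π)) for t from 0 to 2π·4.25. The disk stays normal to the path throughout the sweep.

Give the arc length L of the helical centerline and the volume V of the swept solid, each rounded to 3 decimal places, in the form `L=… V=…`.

L=151.813 V=3606.806

2πR = 2π·5 = 31.415927
per-turn = √(31.415927² + 17²) = √(986.9604 + 289) = √1275.9604 = 35.720588
L = 4.25 × 35.720588 = 151.812501
V = π·2.75² × L = 23.758294 × 151.812501 = 3606.806098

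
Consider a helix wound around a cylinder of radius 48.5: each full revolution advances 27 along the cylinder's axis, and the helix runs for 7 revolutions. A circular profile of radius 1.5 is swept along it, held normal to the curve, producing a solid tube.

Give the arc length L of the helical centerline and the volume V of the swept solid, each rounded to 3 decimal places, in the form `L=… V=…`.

2πR = 2π·48.5 = 304.734487
per-turn = √(304.734487² + 27²) = √(92863.1078 + 729) = √93592.1078 = 305.928272
L = 7 × 305.928272 = 2141.497906
V = π·1.5² × L = 7.068583 × 2141.497906 = 15137.356703

L=2141.498 V=15137.357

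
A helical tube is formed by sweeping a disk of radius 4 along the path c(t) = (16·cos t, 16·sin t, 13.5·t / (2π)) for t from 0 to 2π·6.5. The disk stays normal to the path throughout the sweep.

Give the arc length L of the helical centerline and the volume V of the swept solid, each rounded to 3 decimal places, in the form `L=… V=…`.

L=659.317 V=33140.876

2πR = 2π·16 = 100.530965
per-turn = √(100.530965² + 13.5²) = √(10106.4749 + 182.25) = √10288.7249 = 101.433352
L = 6.5 × 101.433352 = 659.316788
V = π·4² × L = 50.265482 × 659.316788 = 33140.876455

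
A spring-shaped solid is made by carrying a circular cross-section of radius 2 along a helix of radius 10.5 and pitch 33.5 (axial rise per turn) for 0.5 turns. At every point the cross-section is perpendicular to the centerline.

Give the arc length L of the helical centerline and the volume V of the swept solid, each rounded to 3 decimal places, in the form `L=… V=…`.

L=36.996 V=464.902

2πR = 2π·10.5 = 65.973446
per-turn = √(65.973446² + 33.5²) = √(4352.4955 + 1122.25) = √5474.7455 = 73.991523
L = 0.5 × 73.991523 = 36.995762
V = π·2² × L = 12.566371 × 36.995762 = 464.902453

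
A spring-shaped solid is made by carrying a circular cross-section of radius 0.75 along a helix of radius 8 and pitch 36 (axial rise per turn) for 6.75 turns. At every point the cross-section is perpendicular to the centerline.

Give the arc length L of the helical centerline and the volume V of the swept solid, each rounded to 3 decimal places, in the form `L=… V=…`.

L=417.334 V=737.491

2πR = 2π·8 = 50.265482
per-turn = √(50.265482² + 36²) = √(2526.6187 + 1296) = √3822.6187 = 61.827330
L = 6.75 × 61.827330 = 417.334477
V = π·0.75² × L = 1.767146 × 417.334477 = 737.490897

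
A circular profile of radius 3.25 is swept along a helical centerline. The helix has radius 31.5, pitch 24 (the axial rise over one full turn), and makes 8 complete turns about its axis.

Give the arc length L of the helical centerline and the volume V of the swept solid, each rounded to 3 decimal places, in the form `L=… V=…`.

L=1594.961 V=52925.715

2πR = 2π·31.5 = 197.920337
per-turn = √(197.920337² + 24²) = √(39172.4599 + 576) = √39748.4599 = 199.370158
L = 8 × 199.370158 = 1594.961263
V = π·3.25² × L = 33.183072 × 1594.961263 = 52925.715082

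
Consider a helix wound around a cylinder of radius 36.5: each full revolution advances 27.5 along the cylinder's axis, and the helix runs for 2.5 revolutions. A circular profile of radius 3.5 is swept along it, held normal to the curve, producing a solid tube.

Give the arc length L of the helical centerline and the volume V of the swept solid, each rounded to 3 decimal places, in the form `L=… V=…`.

2πR = 2π·36.5 = 229.336264
per-turn = √(229.336264² + 27.5²) = √(52595.1219 + 756.25) = √53351.3719 = 230.979159
L = 2.5 × 230.979159 = 577.447897
V = π·3.5² × L = 38.484510 × 577.447897 = 22222.799381

L=577.448 V=22222.799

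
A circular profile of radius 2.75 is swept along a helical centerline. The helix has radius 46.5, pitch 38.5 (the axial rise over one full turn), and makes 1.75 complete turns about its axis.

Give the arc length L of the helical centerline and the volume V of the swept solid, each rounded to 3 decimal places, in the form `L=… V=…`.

L=515.714 V=12252.490

2πR = 2π·46.5 = 292.168117
per-turn = √(292.168117² + 38.5²) = √(85362.2085 + 1482.25) = √86844.4585 = 294.693839
L = 1.75 × 294.693839 = 515.714217
V = π·2.75² × L = 23.758294 × 515.714217 = 12252.490226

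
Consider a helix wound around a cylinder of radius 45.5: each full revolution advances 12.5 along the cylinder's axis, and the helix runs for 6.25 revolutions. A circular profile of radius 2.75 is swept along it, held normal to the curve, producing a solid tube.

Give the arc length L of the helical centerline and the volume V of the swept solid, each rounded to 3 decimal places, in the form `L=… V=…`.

L=1788.488 V=42491.424

2πR = 2π·45.5 = 285.884931
per-turn = √(285.884931² + 12.5²) = √(81730.1940 + 156.25) = √81886.4440 = 286.158075
L = 6.25 × 286.158075 = 1788.487970
V = π·2.75² × L = 23.758294 × 1788.487970 = 42491.423810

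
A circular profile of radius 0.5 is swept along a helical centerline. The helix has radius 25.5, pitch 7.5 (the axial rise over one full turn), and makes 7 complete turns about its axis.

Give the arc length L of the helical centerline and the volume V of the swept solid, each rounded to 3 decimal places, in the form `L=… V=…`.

2πR = 2π·25.5 = 160.221225
per-turn = √(160.221225² + 7.5²) = √(25670.8410 + 56.25) = √25727.0910 = 160.396668
L = 7 × 160.396668 = 1122.776675
V = π·0.5² × L = 0.785398 × 1122.776675 = 881.826738

L=1122.777 V=881.827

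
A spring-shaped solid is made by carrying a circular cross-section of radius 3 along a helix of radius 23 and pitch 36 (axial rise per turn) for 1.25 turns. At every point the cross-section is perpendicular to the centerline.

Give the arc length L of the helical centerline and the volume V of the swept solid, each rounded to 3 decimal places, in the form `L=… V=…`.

2πR = 2π·23 = 144.513262
per-turn = √(144.513262² + 36²) = √(20884.0829 + 1296) = √22180.0829 = 148.929792
L = 1.25 × 148.929792 = 186.162240
V = π·3² × L = 28.274334 × 186.162240 = 5263.613326

L=186.162 V=5263.613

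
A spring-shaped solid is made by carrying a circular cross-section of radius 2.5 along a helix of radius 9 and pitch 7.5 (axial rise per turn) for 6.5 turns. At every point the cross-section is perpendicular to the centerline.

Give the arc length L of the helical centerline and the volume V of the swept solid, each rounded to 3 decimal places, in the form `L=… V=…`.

2πR = 2π·9 = 56.548668
per-turn = √(56.548668² + 7.5²) = √(3197.7518 + 56.25) = √3254.0018 = 57.043859
L = 6.5 × 57.043859 = 370.785082
V = π·2.5² × L = 19.634954 × 370.785082 = 7280.348063

L=370.785 V=7280.348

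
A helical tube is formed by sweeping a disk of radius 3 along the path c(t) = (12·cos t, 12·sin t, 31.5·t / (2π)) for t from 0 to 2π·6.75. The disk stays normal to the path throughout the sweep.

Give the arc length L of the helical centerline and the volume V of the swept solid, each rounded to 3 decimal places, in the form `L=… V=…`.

2πR = 2π·12 = 75.398224
per-turn = √(75.398224² + 31.5²) = √(5684.8921 + 992.25) = √6677.1421 = 81.713782
L = 6.75 × 81.713782 = 551.568027
V = π·3² × L = 28.274334 × 551.568027 = 15595.218557

L=551.568 V=15595.219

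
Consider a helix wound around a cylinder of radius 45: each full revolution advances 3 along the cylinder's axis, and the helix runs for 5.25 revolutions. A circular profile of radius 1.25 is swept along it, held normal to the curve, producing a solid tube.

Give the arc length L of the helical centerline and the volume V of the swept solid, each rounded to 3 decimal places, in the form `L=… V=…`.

L=1484.486 V=7286.954

2πR = 2π·45 = 282.743339
per-turn = √(282.743339² + 3²) = √(79943.7956 + 9) = √79952.7956 = 282.759254
L = 5.25 × 282.759254 = 1484.486083
V = π·1.25² × L = 4.908739 × 1484.486083 = 7286.954019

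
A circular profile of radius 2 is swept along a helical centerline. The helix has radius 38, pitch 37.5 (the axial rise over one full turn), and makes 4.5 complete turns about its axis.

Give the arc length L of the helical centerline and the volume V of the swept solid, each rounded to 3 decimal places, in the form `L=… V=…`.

L=1087.596 V=13667.134

2πR = 2π·38 = 238.761042
per-turn = √(238.761042² + 37.5²) = √(57006.8350 + 1406.25) = √58413.0850 = 241.687991
L = 4.5 × 241.687991 = 1087.595960
V = π·2² × L = 12.566371 × 1087.595960 = 13667.133909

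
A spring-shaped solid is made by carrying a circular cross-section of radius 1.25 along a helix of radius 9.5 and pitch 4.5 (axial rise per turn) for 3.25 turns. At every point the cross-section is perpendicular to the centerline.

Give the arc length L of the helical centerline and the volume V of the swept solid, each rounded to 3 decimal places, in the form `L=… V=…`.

2πR = 2π·9.5 = 59.690260
per-turn = √(59.690260² + 4.5²) = √(3562.9272 + 20.25) = √3583.1772 = 59.859646
L = 3.25 × 59.859646 = 194.543849
V = π·1.25² × L = 4.908739 × 194.543849 = 954.964884

L=194.544 V=954.965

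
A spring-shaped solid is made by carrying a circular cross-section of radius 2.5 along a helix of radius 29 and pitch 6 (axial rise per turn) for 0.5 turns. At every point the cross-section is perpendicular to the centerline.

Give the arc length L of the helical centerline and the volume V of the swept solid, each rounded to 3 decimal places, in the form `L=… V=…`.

L=91.156 V=1789.835

2πR = 2π·29 = 182.212374
per-turn = √(182.212374² + 6²) = √(33201.3492 + 36) = √33237.3492 = 182.311133
L = 0.5 × 182.311133 = 91.155566
V = π·2.5² × L = 19.634954 × 91.155566 = 1789.835363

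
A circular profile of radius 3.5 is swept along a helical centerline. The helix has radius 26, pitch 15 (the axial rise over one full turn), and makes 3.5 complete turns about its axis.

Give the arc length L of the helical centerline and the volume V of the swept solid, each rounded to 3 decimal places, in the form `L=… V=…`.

L=574.175 V=22096.847

2πR = 2π·26 = 163.362818
per-turn = √(163.362818² + 15²) = √(26687.4103 + 225) = √26912.4103 = 164.050024
L = 3.5 × 164.050024 = 574.175083
V = π·3.5² × L = 38.484510 × 574.175083 = 22096.846735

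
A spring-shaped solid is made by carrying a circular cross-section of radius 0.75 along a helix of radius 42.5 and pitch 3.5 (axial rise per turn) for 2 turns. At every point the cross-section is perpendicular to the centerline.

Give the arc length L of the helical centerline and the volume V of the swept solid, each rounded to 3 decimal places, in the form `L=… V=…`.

2πR = 2π·42.5 = 267.035376
per-turn = √(267.035376² + 3.5²) = √(71307.8918 + 12.25) = √71320.1418 = 267.058312
L = 2 × 267.058312 = 534.116623
V = π·0.75² × L = 1.767146 × 534.116623 = 943.861984

L=534.117 V=943.862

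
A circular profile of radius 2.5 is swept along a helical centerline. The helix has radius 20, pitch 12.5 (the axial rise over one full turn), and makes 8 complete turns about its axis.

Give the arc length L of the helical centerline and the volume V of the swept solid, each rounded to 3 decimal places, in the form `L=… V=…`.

2πR = 2π·20 = 125.663706
per-turn = √(125.663706² + 12.5²) = √(15791.3670 + 156.25) = √15947.6170 = 126.283875
L = 8 × 126.283875 = 1010.270999
V = π·2.5² × L = 19.634954 × 1010.270999 = 19836.624671

L=1010.271 V=19836.625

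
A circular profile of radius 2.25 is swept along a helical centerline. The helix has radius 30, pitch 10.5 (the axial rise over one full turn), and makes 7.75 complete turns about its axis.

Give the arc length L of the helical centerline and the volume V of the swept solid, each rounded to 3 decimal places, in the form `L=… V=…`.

2πR = 2π·30 = 188.495559
per-turn = √(188.495559² + 10.5²) = √(35530.5758 + 110.25) = √35640.8258 = 188.787780
L = 7.75 × 188.787780 = 1463.105294
V = π·2.25² × L = 15.904313 × 1463.105294 = 23269.684273

L=1463.105 V=23269.684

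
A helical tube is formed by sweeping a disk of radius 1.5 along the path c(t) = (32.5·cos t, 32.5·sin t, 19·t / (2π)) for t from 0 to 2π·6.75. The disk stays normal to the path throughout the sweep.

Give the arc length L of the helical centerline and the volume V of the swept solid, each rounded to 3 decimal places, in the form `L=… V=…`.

2πR = 2π·32.5 = 204.203522
per-turn = √(204.203522² + 19²) = √(41699.0786 + 361) = √42060.0786 = 205.085540
L = 6.75 × 205.085540 = 1384.327393
V = π·1.5² × L = 7.068583 × 1384.327393 = 9785.233728

L=1384.327 V=9785.234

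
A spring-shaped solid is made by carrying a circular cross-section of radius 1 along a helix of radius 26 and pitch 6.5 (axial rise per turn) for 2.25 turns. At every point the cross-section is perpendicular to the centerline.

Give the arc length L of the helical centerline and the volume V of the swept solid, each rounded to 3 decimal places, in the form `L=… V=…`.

L=367.857 V=1155.657

2πR = 2π·26 = 163.362818
per-turn = √(163.362818² + 6.5²) = √(26687.4103 + 42.25) = √26729.6603 = 163.492080
L = 2.25 × 163.492080 = 367.857181
V = π·1² × L = 3.141593 × 367.857181 = 1155.657416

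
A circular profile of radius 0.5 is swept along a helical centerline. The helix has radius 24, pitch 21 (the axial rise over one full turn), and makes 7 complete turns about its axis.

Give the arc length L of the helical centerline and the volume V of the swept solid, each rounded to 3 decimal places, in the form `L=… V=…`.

L=1065.762 V=837.047

2πR = 2π·24 = 150.796447
per-turn = √(150.796447² + 21²) = √(22739.5685 + 441) = √23180.5685 = 152.251662
L = 7 × 152.251662 = 1065.761633
V = π·0.5² × L = 0.785398 × 1065.761633 = 837.047229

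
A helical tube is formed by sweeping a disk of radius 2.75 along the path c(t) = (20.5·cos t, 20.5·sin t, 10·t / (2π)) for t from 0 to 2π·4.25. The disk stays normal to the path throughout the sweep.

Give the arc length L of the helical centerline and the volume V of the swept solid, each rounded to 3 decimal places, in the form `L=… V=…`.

2πR = 2π·20.5 = 128.805299
per-turn = √(128.805299² + 10²) = √(16590.8050 + 100) = √16690.8050 = 129.192898
L = 4.25 × 129.192898 = 549.069818
V = π·2.75² × L = 23.758294 × 549.069818 = 13044.962411

L=549.070 V=13044.962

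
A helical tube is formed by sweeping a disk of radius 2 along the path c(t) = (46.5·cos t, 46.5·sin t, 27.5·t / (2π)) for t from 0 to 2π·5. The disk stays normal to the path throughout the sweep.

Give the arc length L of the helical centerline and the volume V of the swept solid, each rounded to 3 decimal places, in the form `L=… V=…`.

2πR = 2π·46.5 = 292.168117
per-turn = √(292.168117² + 27.5²) = √(85362.2085 + 756.25) = √86118.4585 = 293.459466
L = 5 × 293.459466 = 1467.297332
V = π·2² × L = 12.566371 × 1467.297332 = 18438.602080

L=1467.297 V=18438.602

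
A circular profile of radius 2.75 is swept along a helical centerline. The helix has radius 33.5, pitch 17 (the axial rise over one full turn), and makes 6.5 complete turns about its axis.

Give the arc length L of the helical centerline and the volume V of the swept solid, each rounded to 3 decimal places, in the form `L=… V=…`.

L=1372.619 V=32611.077

2πR = 2π·33.5 = 210.486708
per-turn = √(210.486708² + 17²) = √(44304.6542 + 289) = √44593.6542 = 211.172096
L = 6.5 × 211.172096 = 1372.618624
V = π·2.75² × L = 23.758294 × 1372.618624 = 32611.077437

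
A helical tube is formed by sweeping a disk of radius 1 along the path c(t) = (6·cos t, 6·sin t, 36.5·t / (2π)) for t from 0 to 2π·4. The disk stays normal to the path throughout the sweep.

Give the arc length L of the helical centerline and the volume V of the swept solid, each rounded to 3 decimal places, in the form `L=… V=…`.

2πR = 2π·6 = 37.699112
per-turn = √(37.699112² + 36.5²) = √(1421.2230 + 1332.25) = √2753.4730 = 52.473546
L = 4 × 52.473546 = 209.894184
V = π·1² × L = 3.141593 × 209.894184 = 659.402027

L=209.894 V=659.402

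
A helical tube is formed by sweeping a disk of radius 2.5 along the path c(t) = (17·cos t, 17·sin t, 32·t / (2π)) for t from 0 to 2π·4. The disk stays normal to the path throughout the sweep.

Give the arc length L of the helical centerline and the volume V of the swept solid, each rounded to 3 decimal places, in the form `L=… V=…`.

2πR = 2π·17 = 106.814150
per-turn = √(106.814150² + 32²) = √(11409.2627 + 1024) = √12433.2627 = 111.504541
L = 4 × 111.504541 = 446.018164
V = π·2.5² × L = 19.634954 × 446.018164 = 8757.546180

L=446.018 V=8757.546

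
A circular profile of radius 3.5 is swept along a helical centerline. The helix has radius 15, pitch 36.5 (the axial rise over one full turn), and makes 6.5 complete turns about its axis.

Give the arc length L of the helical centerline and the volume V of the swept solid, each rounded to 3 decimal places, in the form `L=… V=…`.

2πR = 2π·15 = 94.247780
per-turn = √(94.247780² + 36.5²) = √(8882.6440 + 1332.25) = √10214.8940 = 101.068759
L = 6.5 × 101.068759 = 656.946931
V = π·3.5² × L = 38.484510 × 656.946931 = 25282.280731

L=656.947 V=25282.281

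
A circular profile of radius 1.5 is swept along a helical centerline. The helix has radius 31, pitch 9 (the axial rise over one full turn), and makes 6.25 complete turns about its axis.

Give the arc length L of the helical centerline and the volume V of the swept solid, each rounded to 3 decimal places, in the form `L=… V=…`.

2πR = 2π·31 = 194.778745
per-turn = √(194.778745² + 9²) = √(37938.7593 + 81) = √38019.7593 = 194.986562
L = 6.25 × 194.986562 = 1218.666012
V = π·1.5² × L = 7.068583 × 1218.666012 = 8614.242427

L=1218.666 V=8614.242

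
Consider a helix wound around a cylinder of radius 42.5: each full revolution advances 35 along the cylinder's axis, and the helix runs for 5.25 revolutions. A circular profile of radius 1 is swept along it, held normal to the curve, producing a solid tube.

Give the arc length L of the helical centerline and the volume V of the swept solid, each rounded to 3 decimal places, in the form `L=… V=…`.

2πR = 2π·42.5 = 267.035376
per-turn = √(267.035376² + 35²) = √(71307.8918 + 1225) = √72532.8918 = 269.319312
L = 5.25 × 269.319312 = 1413.926388
V = π·1² × L = 3.141593 × 1413.926388 = 4441.980753

L=1413.926 V=4441.981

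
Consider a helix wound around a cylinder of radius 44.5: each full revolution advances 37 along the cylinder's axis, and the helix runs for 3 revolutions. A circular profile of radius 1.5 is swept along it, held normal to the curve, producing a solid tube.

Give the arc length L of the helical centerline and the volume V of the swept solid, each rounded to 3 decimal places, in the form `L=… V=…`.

2πR = 2π·44.5 = 279.601746
per-turn = √(279.601746² + 37²) = √(78177.1365 + 1369) = √79546.1365 = 282.039246
L = 3 × 282.039246 = 846.117739
V = π·1.5² × L = 7.068583 × 846.117739 = 5980.853864

L=846.118 V=5980.854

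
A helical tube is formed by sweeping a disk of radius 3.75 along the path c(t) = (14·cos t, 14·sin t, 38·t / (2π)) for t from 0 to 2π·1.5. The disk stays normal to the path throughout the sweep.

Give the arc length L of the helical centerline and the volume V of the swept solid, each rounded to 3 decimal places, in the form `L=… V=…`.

L=143.732 V=6349.900

2πR = 2π·14 = 87.964594
per-turn = √(87.964594² + 38²) = √(7737.7699 + 1444) = √9181.7699 = 95.821552
L = 1.5 × 95.821552 = 143.732328
V = π·3.75² × L = 44.178647 × 143.732328 = 6349.899745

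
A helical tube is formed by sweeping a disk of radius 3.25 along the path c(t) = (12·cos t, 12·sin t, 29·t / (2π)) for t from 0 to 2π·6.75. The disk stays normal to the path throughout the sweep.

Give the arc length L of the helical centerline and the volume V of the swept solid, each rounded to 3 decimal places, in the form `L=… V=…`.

2πR = 2π·12 = 75.398224
per-turn = √(75.398224² + 29²) = √(5684.8921 + 841) = √6525.8921 = 80.782994
L = 6.75 × 80.782994 = 545.285210
V = π·3.25² × L = 33.183072 × 545.285210 = 18094.238609

L=545.285 V=18094.239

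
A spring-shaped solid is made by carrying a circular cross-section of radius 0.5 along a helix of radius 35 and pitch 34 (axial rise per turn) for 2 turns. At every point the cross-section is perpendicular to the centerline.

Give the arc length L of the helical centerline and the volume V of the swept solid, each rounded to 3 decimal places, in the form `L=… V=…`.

2πR = 2π·35 = 219.911486
per-turn = √(219.911486² + 34²) = √(48361.0616 + 1156) = √49517.0616 = 222.524294
L = 2 × 222.524294 = 445.048589
V = π·0.5² × L = 0.785398 × 445.048589 = 349.540344

L=445.049 V=349.540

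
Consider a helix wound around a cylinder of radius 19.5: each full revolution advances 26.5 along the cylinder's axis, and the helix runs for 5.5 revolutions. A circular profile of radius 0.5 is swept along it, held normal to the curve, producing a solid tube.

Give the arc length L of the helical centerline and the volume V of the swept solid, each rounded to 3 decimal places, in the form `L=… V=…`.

2πR = 2π·19.5 = 122.522113
per-turn = √(122.522113² + 26.5²) = √(15011.6683 + 702.25) = √15713.9183 = 125.355169
L = 5.5 × 125.355169 = 689.453427
V = π·0.5² × L = 0.785398 × 689.453427 = 541.495456

L=689.453 V=541.495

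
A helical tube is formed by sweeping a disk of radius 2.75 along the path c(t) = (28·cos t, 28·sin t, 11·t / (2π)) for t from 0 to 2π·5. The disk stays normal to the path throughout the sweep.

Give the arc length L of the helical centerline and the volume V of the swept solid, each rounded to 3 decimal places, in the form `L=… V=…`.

L=881.364 V=20939.698

2πR = 2π·28 = 175.929189
per-turn = √(175.929189² + 11²) = √(30951.0794 + 121) = √31072.0794 = 176.272742
L = 5 × 176.272742 = 881.363708
V = π·2.75² × L = 23.758294 × 881.363708 = 20939.698476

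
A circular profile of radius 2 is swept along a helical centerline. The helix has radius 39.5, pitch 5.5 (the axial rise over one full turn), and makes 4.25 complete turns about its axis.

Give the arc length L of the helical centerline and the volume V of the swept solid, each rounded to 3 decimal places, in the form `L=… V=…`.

L=1055.049 V=13258.133

2πR = 2π·39.5 = 248.185820
per-turn = √(248.185820² + 5.5²) = √(61596.2011 + 30.25) = √61626.4511 = 248.246754
L = 4.25 × 248.246754 = 1055.048706
V = π·2² × L = 12.566371 × 1055.048706 = 13258.133058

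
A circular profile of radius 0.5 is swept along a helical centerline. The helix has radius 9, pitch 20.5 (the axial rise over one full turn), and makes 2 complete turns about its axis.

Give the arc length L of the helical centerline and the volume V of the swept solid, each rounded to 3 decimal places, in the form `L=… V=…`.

2πR = 2π·9 = 56.548668
per-turn = √(56.548668² + 20.5²) = √(3197.7518 + 420.25) = √3618.0018 = 60.149828
L = 2 × 60.149828 = 120.299656
V = π·0.5² × L = 0.785398 × 120.299656 = 94.483129

L=120.300 V=94.483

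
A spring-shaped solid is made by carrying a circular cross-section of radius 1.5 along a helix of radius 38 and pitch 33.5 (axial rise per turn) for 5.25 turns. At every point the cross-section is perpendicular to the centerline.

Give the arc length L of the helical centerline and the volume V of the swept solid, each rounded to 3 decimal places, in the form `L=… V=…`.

2πR = 2π·38 = 238.761042
per-turn = √(238.761042² + 33.5²) = √(57006.8350 + 1122.25) = √58129.0850 = 241.099741
L = 5.25 × 241.099741 = 1265.773639
V = π·1.5² × L = 7.068583 × 1265.773639 = 8947.226624

L=1265.774 V=8947.227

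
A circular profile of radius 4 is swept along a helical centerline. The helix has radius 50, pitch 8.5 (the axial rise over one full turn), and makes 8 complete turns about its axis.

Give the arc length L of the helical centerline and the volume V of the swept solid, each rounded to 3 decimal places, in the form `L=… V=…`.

L=2514.194 V=126377.168

2πR = 2π·50 = 314.159265
per-turn = √(314.159265² + 8.5²) = √(98696.0440 + 72.25) = √98768.2940 = 314.274234
L = 8 × 314.274234 = 2514.193870
V = π·4² × L = 50.265482 × 2514.193870 = 126377.167875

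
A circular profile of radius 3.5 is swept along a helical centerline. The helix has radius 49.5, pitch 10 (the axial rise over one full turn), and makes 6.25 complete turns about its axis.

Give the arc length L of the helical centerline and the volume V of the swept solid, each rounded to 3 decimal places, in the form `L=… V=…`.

2πR = 2π·49.5 = 311.017673
per-turn = √(311.017673² + 10²) = √(96731.9927 + 100) = √96831.9927 = 311.178394
L = 6.25 × 311.178394 = 1944.864961
V = π·3.5² × L = 38.484510 × 1944.864961 = 74847.175050

L=1944.865 V=74847.175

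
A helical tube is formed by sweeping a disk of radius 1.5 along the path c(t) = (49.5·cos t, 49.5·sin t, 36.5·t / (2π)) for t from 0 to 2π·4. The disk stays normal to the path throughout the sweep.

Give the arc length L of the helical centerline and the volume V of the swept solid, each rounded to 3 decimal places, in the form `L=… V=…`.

2πR = 2π·49.5 = 311.017673
per-turn = √(311.017673² + 36.5²) = √(96731.9927 + 1332.25) = √98064.2427 = 313.152108
L = 4 × 313.152108 = 1252.608432
V = π·1.5² × L = 7.068583 × 1252.608432 = 8854.167257

L=1252.608 V=8854.167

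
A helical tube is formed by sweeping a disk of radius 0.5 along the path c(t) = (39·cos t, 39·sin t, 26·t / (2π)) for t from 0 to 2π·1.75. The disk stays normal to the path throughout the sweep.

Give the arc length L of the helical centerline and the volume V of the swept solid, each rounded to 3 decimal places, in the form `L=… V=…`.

L=431.234 V=338.691

2πR = 2π·39 = 245.044227
per-turn = √(245.044227² + 26²) = √(60046.6732 + 676) = √60722.6732 = 246.419709
L = 1.75 × 246.419709 = 431.234491
V = π·0.5² × L = 0.785398 × 431.234491 = 338.690778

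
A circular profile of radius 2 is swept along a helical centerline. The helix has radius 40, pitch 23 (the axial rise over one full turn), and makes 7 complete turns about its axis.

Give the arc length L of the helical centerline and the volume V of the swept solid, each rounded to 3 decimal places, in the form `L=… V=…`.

L=1766.643 V=22200.296

2πR = 2π·40 = 251.327412
per-turn = √(251.327412² + 23²) = √(63165.4682 + 529) = √63694.4682 = 252.377630
L = 7 × 252.377630 = 1766.643411
V = π·2² × L = 12.566371 × 1766.643411 = 22200.295841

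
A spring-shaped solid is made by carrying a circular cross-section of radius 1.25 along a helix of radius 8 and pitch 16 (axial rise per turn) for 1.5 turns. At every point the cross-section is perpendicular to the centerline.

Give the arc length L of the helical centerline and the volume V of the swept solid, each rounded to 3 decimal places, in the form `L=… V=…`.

L=79.126 V=388.408

2πR = 2π·8 = 50.265482
per-turn = √(50.265482² + 16²) = √(2526.6187 + 256) = √2782.6187 = 52.750533
L = 1.5 × 52.750533 = 79.125799
V = π·1.25² × L = 4.908739 × 79.125799 = 388.407860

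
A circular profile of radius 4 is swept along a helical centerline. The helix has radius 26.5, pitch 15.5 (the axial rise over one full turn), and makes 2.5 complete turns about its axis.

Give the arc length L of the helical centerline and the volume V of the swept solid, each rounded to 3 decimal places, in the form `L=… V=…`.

2πR = 2π·26.5 = 166.504411
per-turn = √(166.504411² + 15.5²) = √(27723.7188 + 240.25) = √27963.9688 = 167.224307
L = 2.5 × 167.224307 = 418.060767
V = π·4² × L = 50.265482 × 418.060767 = 21014.026141

L=418.061 V=21014.026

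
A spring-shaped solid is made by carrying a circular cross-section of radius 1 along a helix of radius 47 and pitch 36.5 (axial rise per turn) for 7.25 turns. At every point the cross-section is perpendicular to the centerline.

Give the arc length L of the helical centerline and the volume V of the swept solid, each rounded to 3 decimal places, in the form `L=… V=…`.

2πR = 2π·47 = 295.309709
per-turn = √(295.309709² + 36.5²) = √(87207.8245 + 1332.25) = √88540.0745 = 297.556842
L = 7.25 × 297.556842 = 2157.287108
V = π·1² × L = 3.141593 × 2157.287108 = 6777.317329

L=2157.287 V=6777.317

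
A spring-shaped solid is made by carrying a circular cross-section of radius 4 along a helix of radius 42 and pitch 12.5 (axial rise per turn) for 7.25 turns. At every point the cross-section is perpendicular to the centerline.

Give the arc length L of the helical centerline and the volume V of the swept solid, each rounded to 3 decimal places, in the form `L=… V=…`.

L=1915.375 V=96277.252

2πR = 2π·42 = 263.893783
per-turn = √(263.893783² + 12.5²) = √(69639.9287 + 156.25) = √69796.1787 = 264.189664
L = 7.25 × 264.189664 = 1915.375065
V = π·4² × L = 50.265482 × 1915.375065 = 96277.251741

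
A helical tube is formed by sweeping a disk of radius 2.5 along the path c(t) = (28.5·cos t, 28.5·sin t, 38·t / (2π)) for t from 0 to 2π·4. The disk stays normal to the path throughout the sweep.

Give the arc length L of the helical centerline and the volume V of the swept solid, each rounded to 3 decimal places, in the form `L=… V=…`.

L=732.233 V=14377.366

2πR = 2π·28.5 = 179.070781
per-turn = √(179.070781² + 38²) = √(32066.3447 + 1444) = √33510.3447 = 183.058310
L = 4 × 183.058310 = 732.233238
V = π·2.5² × L = 19.634954 × 732.233238 = 14377.366012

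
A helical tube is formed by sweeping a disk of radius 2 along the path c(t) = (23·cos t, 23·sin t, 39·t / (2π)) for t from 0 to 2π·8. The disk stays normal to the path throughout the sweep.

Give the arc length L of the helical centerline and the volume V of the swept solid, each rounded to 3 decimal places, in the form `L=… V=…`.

L=1197.466 V=15047.804

2πR = 2π·23 = 144.513262
per-turn = √(144.513262² + 39²) = √(20884.0829 + 1521) = √22405.0829 = 149.683275
L = 8 × 149.683275 = 1197.466203
V = π·2² × L = 12.566371 × 1197.466203 = 15047.804100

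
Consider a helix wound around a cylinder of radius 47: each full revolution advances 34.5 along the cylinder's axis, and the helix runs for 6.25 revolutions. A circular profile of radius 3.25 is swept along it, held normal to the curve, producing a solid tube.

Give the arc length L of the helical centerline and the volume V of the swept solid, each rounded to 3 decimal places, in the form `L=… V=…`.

L=1858.238 V=61662.058

2πR = 2π·47 = 295.309709
per-turn = √(295.309709² + 34.5²) = √(87207.8245 + 1190.25) = √88398.0745 = 297.318137
L = 6.25 × 297.318137 = 1858.238355
V = π·3.25² × L = 33.183072 × 1858.238355 = 61662.057883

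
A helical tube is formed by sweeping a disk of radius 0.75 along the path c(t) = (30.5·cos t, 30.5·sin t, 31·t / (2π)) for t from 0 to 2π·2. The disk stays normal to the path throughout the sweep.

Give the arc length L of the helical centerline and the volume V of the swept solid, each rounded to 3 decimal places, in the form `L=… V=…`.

L=388.257 V=686.106

2πR = 2π·30.5 = 191.637152
per-turn = √(191.637152² + 31²) = √(36724.7980 + 961) = √37685.7980 = 194.128303
L = 2 × 194.128303 = 388.256606
V = π·0.75² × L = 1.767146 × 388.256606 = 686.106056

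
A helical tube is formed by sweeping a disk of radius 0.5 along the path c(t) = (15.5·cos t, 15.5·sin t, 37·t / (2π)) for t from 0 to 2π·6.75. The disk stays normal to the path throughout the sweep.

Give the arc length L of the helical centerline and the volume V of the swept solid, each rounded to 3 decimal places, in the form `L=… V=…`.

L=703.222 V=552.309

2πR = 2π·15.5 = 97.389372
per-turn = √(97.389372² + 37²) = √(9484.6898 + 1369) = √10853.6898 = 104.181044
L = 6.75 × 104.181044 = 703.222044
V = π·0.5² × L = 0.785398 × 703.222044 = 552.309302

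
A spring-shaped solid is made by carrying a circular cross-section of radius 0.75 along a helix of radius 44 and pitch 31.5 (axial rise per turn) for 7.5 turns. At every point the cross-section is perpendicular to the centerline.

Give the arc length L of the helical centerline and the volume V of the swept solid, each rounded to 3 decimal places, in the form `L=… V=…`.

L=2086.867 V=3687.798

2πR = 2π·44 = 276.460154
per-turn = √(276.460154² + 31.5²) = √(76430.2165 + 992.25) = √77422.4665 = 278.248929
L = 7.5 × 278.248929 = 2086.866967
V = π·0.75² × L = 1.767146 × 2086.866967 = 3687.798338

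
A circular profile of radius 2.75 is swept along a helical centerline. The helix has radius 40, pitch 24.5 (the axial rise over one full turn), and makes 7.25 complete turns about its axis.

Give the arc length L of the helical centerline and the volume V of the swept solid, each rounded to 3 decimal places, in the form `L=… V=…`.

L=1830.761 V=43495.757

2πR = 2π·40 = 251.327412
per-turn = √(251.327412² + 24.5²) = √(63165.4682 + 600.25) = √63765.7182 = 252.518748
L = 7.25 × 252.518748 = 1830.760924
V = π·2.75² × L = 23.758294 × 1830.760924 = 43495.757089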